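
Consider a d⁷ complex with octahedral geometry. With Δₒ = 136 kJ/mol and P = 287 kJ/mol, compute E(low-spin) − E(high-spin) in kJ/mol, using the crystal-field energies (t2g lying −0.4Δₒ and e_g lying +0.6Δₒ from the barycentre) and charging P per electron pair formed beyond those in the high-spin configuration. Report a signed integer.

In the high-spin limit (t2g^5 e_g^2) the orbital term is -0.8Δₒ = -109 kJ/mol, with no excess pairing.
Low-spin: t2g^6 e_g^1, orbital CFSE = -1.8Δₒ = -245 kJ/mol; plus 1 excess pair × P = +287 kJ/mol; total 42 kJ/mol.
Thus E(LS) − E(HS) = 151 kJ/mol.

151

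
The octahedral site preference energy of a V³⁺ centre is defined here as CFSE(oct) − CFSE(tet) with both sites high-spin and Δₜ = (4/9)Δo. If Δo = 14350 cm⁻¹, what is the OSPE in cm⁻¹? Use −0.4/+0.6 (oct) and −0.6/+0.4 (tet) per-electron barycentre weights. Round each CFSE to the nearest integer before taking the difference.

V is in group 5, so V³⁺ is d² (5 − 3 = 2).
Octahedral (high-spin): t2g^2 e_g^0, CFSE = 2(−0.4) + 0(+0.6) = -0.8Δo = -0.8 × 14350 = -11480 cm⁻¹.
In a tetrahedral site the filling is e^2 t2^0: CFSE(tet) = -1.2Δₜ = -1.2 × (4/9)(14350) = -7653 cm⁻¹.
Subtracting, OSPE = -11480 − (-7653) = -3827 cm⁻¹.

-3827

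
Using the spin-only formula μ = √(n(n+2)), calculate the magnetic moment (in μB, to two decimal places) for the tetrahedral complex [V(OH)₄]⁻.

Each OH⁻ contributes -1; 4 × (-1) = -4. With overall charge -1, V is in the +3 oxidation state.
V sits in group 5; removing 3 electrons leaves V³⁺ with 5 − 3 = 2 d electrons.
Tetrahedral fields are weak (Δₜ ≈ 4/9 Δₒ), so electrons fill high-spin.
Configuration: e² t₂⁰ → 2 unpaired electrons.
μ(spin-only) = √[2(2+2)] = √8 ≈ 2.83 μB.

2.83 μB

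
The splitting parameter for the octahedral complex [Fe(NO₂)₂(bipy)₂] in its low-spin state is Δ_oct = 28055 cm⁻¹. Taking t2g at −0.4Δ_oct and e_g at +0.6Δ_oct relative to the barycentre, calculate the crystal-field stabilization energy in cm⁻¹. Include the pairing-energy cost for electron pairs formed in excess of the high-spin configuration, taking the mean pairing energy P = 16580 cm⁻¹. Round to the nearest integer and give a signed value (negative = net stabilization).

Ligand charges: 2×(-1) from NO₂⁻ and 2×(+0) from bipy sum to -2; with overall charge +0, Fe is +2.
Fe²⁺: group 8, so d-count = 8 − 2 = 6.
Configuration: t2g^6 e_g^0.
CFSE(orbital) = 6×(-0.4Δ_oct) + 0×(0.6Δ_oct) = -2.4Δ_oct; with Δ_oct = 28055 cm⁻¹ that is -67332 cm⁻¹.
Pairing penalty: 3 pairs vs 1 in the high-spin reference → 2 extra × P = 33160 cm⁻¹.
Net CFSE = -67332 + 33160 = -34172 cm⁻¹.

-34172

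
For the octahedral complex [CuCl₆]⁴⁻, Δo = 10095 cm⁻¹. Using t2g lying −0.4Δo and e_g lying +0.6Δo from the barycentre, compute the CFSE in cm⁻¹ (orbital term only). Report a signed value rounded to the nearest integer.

Each Cl⁻ contributes -1; 6 × (-1) = -6. With overall charge -4, Cu is in the +2 oxidation state.
Group 11 minus oxidation state +2 gives a d⁹ configuration for Cu²⁺.
The d⁹ electrons fill as t2g^6 e_g^3.
Orbital CFSE = 6(-0.4) + 3(0.6) = -0.6Δo = -0.6 × 10095 = -6057 cm⁻¹.

-6057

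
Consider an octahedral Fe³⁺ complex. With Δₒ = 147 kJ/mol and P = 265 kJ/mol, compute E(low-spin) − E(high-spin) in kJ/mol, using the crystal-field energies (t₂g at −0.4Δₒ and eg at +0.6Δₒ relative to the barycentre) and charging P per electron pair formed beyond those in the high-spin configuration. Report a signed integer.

Fe is in group 8, so Fe³⁺ is d⁵ (8 − 3 = 5).
High-spin d⁵ fills as t₂g³ eg² with CFSE 3(−0.4) + 2(+0.6) = 0.0Δₒ = 0 kJ/mol.
For low-spin the configuration is t₂g⁵ eg⁰: orbital energy -2.0 × 147 = -294 kJ/mol, and 2 additional pairs relative to high-spin add 530 kJ/mol, giving 236 kJ/mol.
The difference is 236 − (0) = 236 kJ/mol, so high-spin lies lower.

236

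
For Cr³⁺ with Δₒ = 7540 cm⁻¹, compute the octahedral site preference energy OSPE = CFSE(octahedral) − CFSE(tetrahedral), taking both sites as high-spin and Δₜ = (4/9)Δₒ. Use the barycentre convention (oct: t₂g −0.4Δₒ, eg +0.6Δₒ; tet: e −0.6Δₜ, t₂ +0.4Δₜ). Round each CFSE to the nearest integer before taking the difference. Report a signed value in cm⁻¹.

Cr sits in group 6; removing 3 electrons leaves Cr³⁺ with 6 − 3 = 3 d electrons.
Octahedral high-spin t₂g³ eg⁰: CFSE = -1.2 × 7540 = -9048 cm⁻¹.
In a tetrahedral site the filling is e² t₂¹: CFSE(tet) = -0.8Δₜ = -0.8 × (4/9)(7540) = -2681 cm⁻¹.
Subtracting, OSPE = -9048 − (-2681) = -6367 cm⁻¹.

-6367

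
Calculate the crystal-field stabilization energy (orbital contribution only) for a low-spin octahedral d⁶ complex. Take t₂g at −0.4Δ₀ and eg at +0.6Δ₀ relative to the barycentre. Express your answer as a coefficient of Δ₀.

Configuration: t₂g⁶ eg⁰.
CFSE = 6(-0.4Δ₀) + 0(0.6Δ₀) = -2.4Δ₀ + 0.0Δ₀ = -2.4Δ₀.

-2.4 Δ₀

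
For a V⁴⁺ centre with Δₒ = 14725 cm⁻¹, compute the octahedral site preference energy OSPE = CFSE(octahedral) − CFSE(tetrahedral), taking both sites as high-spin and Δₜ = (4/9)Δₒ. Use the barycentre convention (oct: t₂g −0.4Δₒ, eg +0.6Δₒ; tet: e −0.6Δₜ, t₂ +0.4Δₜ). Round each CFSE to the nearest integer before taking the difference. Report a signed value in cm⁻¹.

V sits in group 5; removing 4 electrons leaves V⁴⁺ with 5 − 4 = 1 d electrons.
In an octahedral site d¹ (HS) is t₂g¹ eg⁰, giving CFSE(oct) = -0.4Δₒ = -5890 cm⁻¹.
Tetrahedral: e¹ t₂⁰, CFSE = 1(−0.6) + 0(+0.4) = -0.6Δₜ = -0.6 × (4/9) × 14725 = -3927 cm⁻¹.
Subtracting, OSPE = -5890 − (-3927) = -1963 cm⁻¹.

-1963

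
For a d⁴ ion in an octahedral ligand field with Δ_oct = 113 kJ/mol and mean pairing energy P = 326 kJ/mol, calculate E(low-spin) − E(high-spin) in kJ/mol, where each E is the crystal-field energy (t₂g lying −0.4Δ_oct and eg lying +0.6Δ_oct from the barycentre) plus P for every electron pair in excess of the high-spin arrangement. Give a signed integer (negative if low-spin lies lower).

High-spin d⁴ fills as t₂g³ eg¹ with CFSE 3(−0.4) + 1(+0.6) = -0.6Δ_oct = -68 kJ/mol.
For low-spin the configuration is t₂g⁴ eg⁰: orbital energy -1.6 × 113 = -181 kJ/mol, and 1 additional pair relative to high-spin adds 326 kJ/mol, giving 145 kJ/mol.
Thus E(LS) − E(HS) = 213 kJ/mol.

213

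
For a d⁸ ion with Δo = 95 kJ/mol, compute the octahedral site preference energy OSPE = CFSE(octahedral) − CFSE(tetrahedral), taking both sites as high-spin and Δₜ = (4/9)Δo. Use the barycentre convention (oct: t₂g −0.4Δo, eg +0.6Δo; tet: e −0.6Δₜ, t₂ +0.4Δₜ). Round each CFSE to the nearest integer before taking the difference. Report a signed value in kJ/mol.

In an octahedral site d⁸ (HS) is t2g^6 e_g^2, giving CFSE(oct) = -1.2Δo = -114 kJ/mol.
In a tetrahedral site the filling is e^4 t2^4: CFSE(tet) = -0.8Δₜ = -0.8 × (4/9)(95) = -34 kJ/mol.
Subtracting, OSPE = -114 − (-34) = -80 kJ/mol.

-80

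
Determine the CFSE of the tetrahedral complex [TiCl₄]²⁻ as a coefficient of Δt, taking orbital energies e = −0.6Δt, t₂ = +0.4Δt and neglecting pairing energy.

-1.2 Δt

Each Cl⁻ contributes -1; 4 × (-1) = -4. With overall charge -2, Ti is in the +2 oxidation state.
Group 4 minus oxidation state +2 gives a d² configuration for Ti²⁺.
Tetrahedral splitting is small, so the complex is high-spin.
Configuration: e² t₂⁰.
CFSE = 2(-0.6Δt) + 0(0.4Δt) = -1.2Δt + 0.0Δt = -1.2Δt.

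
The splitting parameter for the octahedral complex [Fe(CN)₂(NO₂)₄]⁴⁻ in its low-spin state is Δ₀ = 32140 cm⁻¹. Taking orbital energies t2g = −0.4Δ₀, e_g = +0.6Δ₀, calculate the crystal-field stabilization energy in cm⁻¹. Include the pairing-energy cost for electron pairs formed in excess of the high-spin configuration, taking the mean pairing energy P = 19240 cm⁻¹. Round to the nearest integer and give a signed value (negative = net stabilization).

Ligand charges: 2×(-1) from CN⁻ and 4×(-1) from NO₂⁻ sum to -6; with overall charge -4, Fe is +2.
Fe sits in group 8; removing 2 electrons leaves Fe²⁺ with 8 − 2 = 6 d electrons.
Configuration: t2g^6 e_g^0.
CFSE(orbital) = 6×(-0.4Δ₀) + 0×(0.6Δ₀) = -2.4Δ₀; with Δ₀ = 32140 cm⁻¹ that is -77136 cm⁻¹.
Pairing penalty: 3 pairs vs 1 in the high-spin reference → 2 extra × P = 38480 cm⁻¹.
Overall CFSE = -77136 + 38480 = -38656 cm⁻¹.

-38656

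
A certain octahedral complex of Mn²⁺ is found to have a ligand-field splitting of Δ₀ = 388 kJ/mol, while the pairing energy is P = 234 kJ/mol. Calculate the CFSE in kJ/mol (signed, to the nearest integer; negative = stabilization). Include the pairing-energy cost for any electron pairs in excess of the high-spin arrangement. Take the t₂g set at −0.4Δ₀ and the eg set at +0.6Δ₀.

-308

Mn²⁺: group 7, so d-count = 7 − 2 = 5.
Since Δ₀ = 388 kJ/mol > P = 234 kJ/mol, the complex adopts the low-spin configuration.
Configuration: t₂g⁵ eg⁰.
Orbital CFSE = -2.0Δ₀ = -2.0 × 388 = -776 kJ/mol.
Excess pairs vs high-spin: 2 − 0 = 2; pairing cost = +468 kJ/mol.
Net CFSE = -776 + 468 = -308 kJ/mol.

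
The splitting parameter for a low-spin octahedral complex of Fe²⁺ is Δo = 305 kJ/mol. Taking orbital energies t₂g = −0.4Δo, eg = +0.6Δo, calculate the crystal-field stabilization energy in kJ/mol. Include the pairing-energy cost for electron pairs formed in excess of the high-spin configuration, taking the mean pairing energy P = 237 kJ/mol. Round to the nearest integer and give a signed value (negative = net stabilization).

Fe²⁺: group 8, so d-count = 8 − 2 = 6.
Configuration: t₂g⁶ eg⁰.
CFSE(orbital) = 6×(-0.4Δo) + 0×(0.6Δo) = -2.4Δo; with Δo = 305 kJ/mol that is -732 kJ/mol.
Relative to high-spin t₂g⁴ eg² (1 paired), the low-spin configuration has 2 additional pairs, contributing +2 × 237 = +474 kJ/mol.
Combining: -732 + 474 = -258 kJ/mol.

-258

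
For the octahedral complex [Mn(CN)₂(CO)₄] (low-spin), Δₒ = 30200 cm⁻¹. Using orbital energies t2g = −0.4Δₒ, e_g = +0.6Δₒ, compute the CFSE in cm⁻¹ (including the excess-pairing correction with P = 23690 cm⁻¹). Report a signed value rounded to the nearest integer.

Ligand charges: 2×(-1) from CN⁻ and 4×(+0) from CO sum to -2; with overall charge +0, Mn is +2.
Group 7 minus oxidation state +2 gives a d⁵ configuration for Mn²⁺.
Electron filling gives t2g^5 e_g^0.
Orbital CFSE = 5(-0.4) + 0(0.6) = -2.0Δₒ = -2.0 × 30200 = -60400 cm⁻¹.
Relative to high-spin t2g^3 e_g^2 (0 paired), the low-spin configuration has 2 additional pairs, contributing +2 × 23690 = +47380 cm⁻¹.
Overall CFSE = -60400 + 47380 = -13020 cm⁻¹.

-13020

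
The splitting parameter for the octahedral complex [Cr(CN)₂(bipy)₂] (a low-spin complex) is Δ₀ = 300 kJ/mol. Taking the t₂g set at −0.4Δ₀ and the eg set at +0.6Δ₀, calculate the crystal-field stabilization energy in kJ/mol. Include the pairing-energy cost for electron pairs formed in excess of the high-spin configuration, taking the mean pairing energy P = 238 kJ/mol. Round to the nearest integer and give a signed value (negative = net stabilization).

-242

Ligand charges: 2×(-1) from CN⁻ and 2×(+0) from bipy sum to -2; with overall charge +0, Cr is +2.
Cr sits in group 6; removing 2 electrons leaves Cr²⁺ with 6 − 2 = 4 d electrons.
Electron filling gives t₂g⁴ eg⁰.
CFSE(orbital) = 4×(-0.4Δ₀) + 0×(0.6Δ₀) = -1.6Δ₀; with Δ₀ = 300 kJ/mol that is -480 kJ/mol.
Pairing penalty: 1 pair vs 0 in the high-spin reference → 1 extra × P = 238 kJ/mol.
Net CFSE = -480 + 238 = -242 kJ/mol.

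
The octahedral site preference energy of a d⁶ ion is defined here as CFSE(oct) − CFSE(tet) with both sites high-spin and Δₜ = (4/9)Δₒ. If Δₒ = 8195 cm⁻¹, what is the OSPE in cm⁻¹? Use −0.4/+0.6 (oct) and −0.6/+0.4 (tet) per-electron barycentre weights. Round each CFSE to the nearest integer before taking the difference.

Octahedral high-spin t2g^4 e_g^2: CFSE = -0.4 × 8195 = -3278 cm⁻¹.
In a tetrahedral site the filling is e^3 t2^3: CFSE(tet) = -0.6Δₜ = -0.6 × (4/9)(8195) = -2185 cm⁻¹.
OSPE = -3278 − (-2185) = -1093 cm⁻¹.

-1093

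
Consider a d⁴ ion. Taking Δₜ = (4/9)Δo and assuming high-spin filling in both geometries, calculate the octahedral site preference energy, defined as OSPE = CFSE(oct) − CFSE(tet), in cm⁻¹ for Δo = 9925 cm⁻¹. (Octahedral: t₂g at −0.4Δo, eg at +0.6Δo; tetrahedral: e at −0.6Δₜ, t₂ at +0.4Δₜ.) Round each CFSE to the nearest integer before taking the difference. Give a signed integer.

-4191

In an octahedral site d⁴ (HS) is t₂g³ eg¹, giving CFSE(oct) = -0.6Δo = -5955 cm⁻¹.
Tetrahedral e² t₂² gives -0.4Δₜ = -0.4 × (4/9) × 9925 = -1764 cm⁻¹.
OSPE = CFSE(oct) − CFSE(tet) = -5955 − (-1764) = -4191 cm⁻¹.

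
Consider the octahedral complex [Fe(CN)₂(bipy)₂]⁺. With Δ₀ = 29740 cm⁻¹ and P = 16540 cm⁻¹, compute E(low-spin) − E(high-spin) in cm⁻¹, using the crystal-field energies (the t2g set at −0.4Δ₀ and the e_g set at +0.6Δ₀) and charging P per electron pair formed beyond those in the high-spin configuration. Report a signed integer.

Ligand charges: 2×(-1) from CN⁻ and 2×(+0) from bipy sum to -2; with overall charge +1, Fe is +3.
Fe³⁺: group 8, so d-count = 8 − 3 = 5.
High-spin: t2g^3 e_g^2, CFSE = 0.0Δ₀ = 0 cm⁻¹.
Low-spin: t2g^5 e_g^0, orbital CFSE = -2.0Δ₀ = -59480 cm⁻¹; plus 2 excess pairs × P = +33080 cm⁻¹; total -26400 cm⁻¹.
E(LS) − E(HS) = -26400 − (0) = -26400 cm⁻¹.

-26400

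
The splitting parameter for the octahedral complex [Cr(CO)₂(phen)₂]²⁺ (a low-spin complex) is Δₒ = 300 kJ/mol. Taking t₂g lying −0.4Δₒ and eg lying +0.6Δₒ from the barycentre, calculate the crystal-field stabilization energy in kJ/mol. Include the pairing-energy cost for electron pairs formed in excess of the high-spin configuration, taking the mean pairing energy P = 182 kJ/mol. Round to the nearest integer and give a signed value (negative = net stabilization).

-298

Ligand charges: 2×(+0) from CO and 2×(+0) from phen sum to +0; with overall charge +2, Cr is +2.
Cr is in group 6, so Cr²⁺ is d⁴ (6 − 2 = 4).
The d⁴ electrons fill as t₂g⁴ eg⁰.
CFSE(orbital) = 4×(-0.4Δₒ) + 0×(0.6Δₒ) = -1.6Δₒ; with Δₒ = 300 kJ/mol that is -480 kJ/mol.
High-spin d⁴ would be t₂g³ eg¹ with 0 pairs; low-spin has 1, so 1 excess pair costs +1P = +182 kJ/mol.
Net CFSE = -480 + 182 = -298 kJ/mol.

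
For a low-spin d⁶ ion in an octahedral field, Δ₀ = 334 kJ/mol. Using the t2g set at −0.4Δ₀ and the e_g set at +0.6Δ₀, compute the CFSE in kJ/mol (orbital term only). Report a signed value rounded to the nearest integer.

Electron filling gives t2g^6 e_g^0.
CFSE(orbital) = 6×(-0.4Δ₀) + 0×(0.6Δ₀) = -2.4Δ₀; with Δ₀ = 334 kJ/mol that is -802 kJ/mol.

-802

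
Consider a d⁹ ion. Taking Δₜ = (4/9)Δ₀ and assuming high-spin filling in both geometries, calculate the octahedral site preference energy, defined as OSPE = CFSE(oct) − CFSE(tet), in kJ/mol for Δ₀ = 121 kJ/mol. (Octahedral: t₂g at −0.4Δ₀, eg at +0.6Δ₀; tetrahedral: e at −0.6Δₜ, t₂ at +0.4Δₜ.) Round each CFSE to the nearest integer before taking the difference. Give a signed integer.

In an octahedral site d⁹ (HS) is t2g^6 e_g^3, giving CFSE(oct) = -0.6Δ₀ = -73 kJ/mol.
In a tetrahedral site the filling is e^4 t2^5: CFSE(tet) = -0.4Δₜ = -0.4 × (4/9)(121) = -22 kJ/mol.
OSPE = -73 − (-22) = -51 kJ/mol.

-51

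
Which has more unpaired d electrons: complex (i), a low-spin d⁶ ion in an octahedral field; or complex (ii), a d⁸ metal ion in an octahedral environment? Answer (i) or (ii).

(ii)

(i): t2g^6 e_g^0 → 0 unpaired.
(ii): For octahedral d⁸ the high- and low-spin configurations coincide; t₂g⁶ eg² → 2 unpaired.
So (ii) has more unpaired electrons.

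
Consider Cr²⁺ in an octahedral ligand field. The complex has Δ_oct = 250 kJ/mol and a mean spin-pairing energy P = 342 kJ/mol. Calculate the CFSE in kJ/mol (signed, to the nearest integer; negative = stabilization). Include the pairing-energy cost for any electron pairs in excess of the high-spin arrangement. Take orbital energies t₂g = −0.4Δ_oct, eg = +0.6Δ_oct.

Cr²⁺: group 6, so d-count = 6 − 2 = 4.
Here Δ_oct < P (250 < 342), so the high-spin state is favoured.
That gives t₂g³ eg¹.
Orbital CFSE = -0.6Δ_oct = -0.6 × 250 = -150 kJ/mol.
High-spin has no excess pairs, so no pairing correction applies.

-150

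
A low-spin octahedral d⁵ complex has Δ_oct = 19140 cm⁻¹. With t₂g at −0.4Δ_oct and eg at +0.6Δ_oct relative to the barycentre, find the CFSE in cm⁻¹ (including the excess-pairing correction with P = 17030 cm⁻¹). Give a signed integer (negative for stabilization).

The d⁵ electrons fill as t₂g⁵ eg⁰.
The orbital stabilization is -2.0Δ_oct = -2.0 × 19140 = -38280 cm⁻¹.
Relative to high-spin t₂g³ eg² (0 paired), the low-spin configuration has 2 additional pairs, contributing +2 × 17030 = +34060 cm⁻¹.
Overall CFSE = -38280 + 34060 = -4220 cm⁻¹.

-4220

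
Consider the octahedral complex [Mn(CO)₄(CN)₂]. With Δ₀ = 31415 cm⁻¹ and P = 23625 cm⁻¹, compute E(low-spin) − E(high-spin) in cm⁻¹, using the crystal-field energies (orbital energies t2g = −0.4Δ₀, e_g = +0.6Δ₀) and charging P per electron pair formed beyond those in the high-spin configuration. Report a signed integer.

Ligand charges: 4×(+0) from CO and 2×(-1) from CN⁻ sum to -2; with overall charge +0, Mn is +2.
Mn²⁺: group 7, so d-count = 7 − 2 = 5.
In the high-spin limit (t2g^3 e_g^2) the orbital term is 0.0Δ₀ = 0 cm⁻¹, with no excess pairing.
Low-spin: t2g^5 e_g^0, orbital CFSE = -2.0Δ₀ = -62830 cm⁻¹; plus 2 excess pairs × P = +47250 cm⁻¹; total -15580 cm⁻¹.
E(LS) − E(HS) = -15580 − (0) = -15580 cm⁻¹.

-15580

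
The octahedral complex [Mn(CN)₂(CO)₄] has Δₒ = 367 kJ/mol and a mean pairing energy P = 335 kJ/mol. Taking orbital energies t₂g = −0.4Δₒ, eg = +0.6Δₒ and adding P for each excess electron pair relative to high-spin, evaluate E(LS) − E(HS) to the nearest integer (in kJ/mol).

Ligand charges: 2×(-1) from CN⁻ and 4×(+0) from CO sum to -2; with overall charge +0, Mn is +2.
Mn²⁺: group 7, so d-count = 7 − 2 = 5.
High-spin d⁵ fills as t₂g³ eg² with CFSE 3(−0.4) + 2(+0.6) = 0.0Δₒ = 0 kJ/mol.
Low-spin t₂g⁵ eg⁰ gives -2.0Δₒ = -734 kJ/mol, but forming 2 extra pairs costs 2P = 670 kJ/mol, so E(LS) = -734 + 670 = -64 kJ/mol.
Thus E(LS) − E(HS) = -64 kJ/mol.

-64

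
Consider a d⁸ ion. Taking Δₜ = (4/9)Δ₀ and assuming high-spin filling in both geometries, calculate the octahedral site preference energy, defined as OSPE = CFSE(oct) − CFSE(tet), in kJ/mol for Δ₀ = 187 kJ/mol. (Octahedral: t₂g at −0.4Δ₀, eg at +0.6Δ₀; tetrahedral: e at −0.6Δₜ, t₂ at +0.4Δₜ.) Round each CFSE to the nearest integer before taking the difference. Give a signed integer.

Octahedral (high-spin): t₂g⁶ eg², CFSE = 6(−0.4) + 2(+0.6) = -1.2Δ₀ = -1.2 × 187 = -224 kJ/mol.
In a tetrahedral site the filling is e⁴ t₂⁴: CFSE(tet) = -0.8Δₜ = -0.8 × (4/9)(187) = -66 kJ/mol.
OSPE = CFSE(oct) − CFSE(tet) = -224 − (-66) = -158 kJ/mol.

-158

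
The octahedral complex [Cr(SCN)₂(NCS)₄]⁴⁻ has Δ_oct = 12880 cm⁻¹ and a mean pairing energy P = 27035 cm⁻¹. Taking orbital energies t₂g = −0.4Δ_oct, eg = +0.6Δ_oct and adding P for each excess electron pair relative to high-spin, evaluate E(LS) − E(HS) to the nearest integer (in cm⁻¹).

14155

Ligand charges: 2×(-1) from SCN⁻ and 4×(-1) from NCS⁻ sum to -6; with overall charge -4, Cr is +2.
Cr²⁺: group 6, so d-count = 6 − 2 = 4.
High-spin: t₂g³ eg¹, CFSE = -0.6Δ_oct = -7728 cm⁻¹.
For low-spin the configuration is t₂g⁴ eg⁰: orbital energy -1.6 × 12880 = -20608 cm⁻¹, and 1 additional pair relative to high-spin adds 27035 cm⁻¹, giving 6427 cm⁻¹.
Thus E(LS) − E(HS) = 14155 cm⁻¹.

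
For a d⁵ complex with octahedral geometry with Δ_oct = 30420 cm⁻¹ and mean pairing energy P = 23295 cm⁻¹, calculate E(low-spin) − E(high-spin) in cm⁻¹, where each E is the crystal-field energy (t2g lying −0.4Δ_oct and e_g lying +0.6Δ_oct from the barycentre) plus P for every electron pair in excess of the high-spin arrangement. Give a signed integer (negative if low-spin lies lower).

High-spin d⁵ fills as t2g^3 e_g^2 with CFSE 3(−0.4) + 2(+0.6) = 0.0Δ_oct = 0 cm⁻¹.
Low-spin t2g^5 e_g^0 gives -2.0Δ_oct = -60840 cm⁻¹, but forming 2 extra pairs costs 2P = 46590 cm⁻¹, so E(LS) = -60840 + 46590 = -14250 cm⁻¹.
The difference is -14250 − (0) = -14250 cm⁻¹, so low-spin lies lower.

-14250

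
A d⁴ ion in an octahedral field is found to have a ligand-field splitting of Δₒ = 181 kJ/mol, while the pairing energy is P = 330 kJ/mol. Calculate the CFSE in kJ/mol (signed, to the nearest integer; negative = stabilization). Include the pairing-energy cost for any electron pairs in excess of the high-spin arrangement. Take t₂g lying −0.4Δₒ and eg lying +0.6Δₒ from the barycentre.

-109

With Δₒ < P the complex is high-spin.
That gives t₂g³ eg¹.
Orbital CFSE = -0.6Δₒ = -0.6 × 181 = -109 kJ/mol.
High-spin has no excess pairs, so no pairing correction applies.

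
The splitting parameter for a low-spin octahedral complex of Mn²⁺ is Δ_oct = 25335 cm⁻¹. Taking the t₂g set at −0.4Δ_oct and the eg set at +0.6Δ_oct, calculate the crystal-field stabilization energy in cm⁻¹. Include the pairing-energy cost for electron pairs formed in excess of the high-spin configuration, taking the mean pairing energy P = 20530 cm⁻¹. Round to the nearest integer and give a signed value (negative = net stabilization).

Mn is in group 7, so Mn²⁺ is d⁵ (7 − 2 = 5).
Electron filling gives t₂g⁵ eg⁰.
Orbital CFSE = 5(-0.4) + 0(0.6) = -2.0Δ_oct = -2.0 × 25335 = -50670 cm⁻¹.
Pairing penalty: 2 pairs vs 0 in the high-spin reference → 2 extra × P = 41060 cm⁻¹.
Overall CFSE = -50670 + 41060 = -9610 cm⁻¹.

-9610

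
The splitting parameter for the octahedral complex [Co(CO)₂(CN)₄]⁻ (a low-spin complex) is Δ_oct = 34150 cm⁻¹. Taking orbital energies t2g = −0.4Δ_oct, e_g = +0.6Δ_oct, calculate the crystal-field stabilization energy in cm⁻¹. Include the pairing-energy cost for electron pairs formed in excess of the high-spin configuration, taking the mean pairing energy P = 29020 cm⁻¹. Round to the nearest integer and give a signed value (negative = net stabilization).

-23920

Ligand charges: 2×(+0) from CO and 4×(-1) from CN⁻ sum to -4; with overall charge -1, Co is +3.
Co³⁺: group 9, so d-count = 9 − 3 = 6.
Configuration: t2g^6 e_g^0.
The orbital stabilization is -2.4Δ_oct = -2.4 × 34150 = -81960 cm⁻¹.
Pairing penalty: 3 pairs vs 1 in the high-spin reference → 2 extra × P = 58040 cm⁻¹.
Net CFSE = -81960 + 58040 = -23920 cm⁻¹.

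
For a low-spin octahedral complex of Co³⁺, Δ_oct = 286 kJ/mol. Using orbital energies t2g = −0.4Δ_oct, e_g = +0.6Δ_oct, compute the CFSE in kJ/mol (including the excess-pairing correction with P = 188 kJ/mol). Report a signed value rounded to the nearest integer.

-310

Group 9 minus oxidation state +3 gives a d⁶ configuration for Co³⁺.
Configuration: t2g^6 e_g^0.
CFSE(orbital) = 6×(-0.4Δ_oct) + 0×(0.6Δ_oct) = -2.4Δ_oct; with Δ_oct = 286 kJ/mol that is -686 kJ/mol.
Pairing penalty: 3 pairs vs 1 in the high-spin reference → 2 extra × P = 376 kJ/mol.
Net CFSE = -686 + 376 = -310 kJ/mol.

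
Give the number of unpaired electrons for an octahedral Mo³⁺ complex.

3

Group 6 minus oxidation state +3 gives a d³ configuration for Mo³⁺.
Configuration: t2g^3 e_g^0, giving 3 unpaired electrons.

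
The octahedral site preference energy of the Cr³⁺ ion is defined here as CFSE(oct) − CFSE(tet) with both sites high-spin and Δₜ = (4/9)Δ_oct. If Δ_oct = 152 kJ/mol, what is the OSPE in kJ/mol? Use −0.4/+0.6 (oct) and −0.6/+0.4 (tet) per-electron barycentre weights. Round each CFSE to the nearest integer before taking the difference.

-128

Cr sits in group 6; removing 3 electrons leaves Cr³⁺ with 6 − 3 = 3 d electrons.
In an octahedral site d³ (HS) is t₂g³ eg⁰, giving CFSE(oct) = -1.2Δ_oct = -182 kJ/mol.
Tetrahedral e² t₂¹ gives -0.8Δₜ = -0.8 × (4/9) × 152 = -54 kJ/mol.
OSPE = -182 − (-54) = -128 kJ/mol.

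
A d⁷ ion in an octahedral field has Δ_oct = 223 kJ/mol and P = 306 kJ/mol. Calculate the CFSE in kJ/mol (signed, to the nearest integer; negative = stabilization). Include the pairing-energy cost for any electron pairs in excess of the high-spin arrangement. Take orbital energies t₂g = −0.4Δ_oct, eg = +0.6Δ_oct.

-178

Here Δ_oct < P (223 < 306), so the high-spin state is favoured.
Configuration: t₂g⁵ eg².
Orbital CFSE = -0.8Δ_oct = -0.8 × 223 = -178 kJ/mol.
High-spin has no excess pairs, so no pairing correction applies.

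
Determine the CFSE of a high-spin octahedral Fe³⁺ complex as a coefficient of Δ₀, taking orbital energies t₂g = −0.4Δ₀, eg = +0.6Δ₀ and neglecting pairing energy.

0.0 Δ₀

Fe sits in group 8; removing 3 electrons leaves Fe³⁺ with 8 − 3 = 5 d electrons.
Configuration: t₂g³ eg².
CFSE = 3(-0.4Δ₀) + 2(0.6Δ₀) = -1.2Δ₀ + 1.2Δ₀ = 0.0Δ₀.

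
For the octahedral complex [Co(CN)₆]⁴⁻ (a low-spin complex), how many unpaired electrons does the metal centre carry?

Each CN⁻ contributes -1; 6 × (-1) = -6. With overall charge -4, Co is in the +2 oxidation state.
Group 9 minus oxidation state +2 gives a d⁷ configuration for Co²⁺.
Configuration: t₂g⁶ eg¹, giving 1 unpaired electron.

1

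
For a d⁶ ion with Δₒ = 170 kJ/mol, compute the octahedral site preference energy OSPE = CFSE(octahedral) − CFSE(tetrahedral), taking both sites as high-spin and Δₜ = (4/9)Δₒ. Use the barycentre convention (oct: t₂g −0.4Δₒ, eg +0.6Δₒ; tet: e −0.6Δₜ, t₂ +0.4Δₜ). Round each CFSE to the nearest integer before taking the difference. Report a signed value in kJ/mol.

-23

Octahedral high-spin t₂g⁴ eg²: CFSE = -0.4 × 170 = -68 kJ/mol.
In a tetrahedral site the filling is e³ t₂³: CFSE(tet) = -0.6Δₜ = -0.6 × (4/9)(170) = -45 kJ/mol.
Subtracting, OSPE = -68 − (-45) = -23 kJ/mol.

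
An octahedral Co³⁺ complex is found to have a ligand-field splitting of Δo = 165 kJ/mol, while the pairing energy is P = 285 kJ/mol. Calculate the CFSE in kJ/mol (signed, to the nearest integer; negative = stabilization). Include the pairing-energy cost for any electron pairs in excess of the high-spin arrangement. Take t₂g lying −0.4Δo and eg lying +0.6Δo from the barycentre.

-66

Co is in group 9, so Co³⁺ is d⁶ (9 − 3 = 6).
Since Δo = 165 kJ/mol < P = 285 kJ/mol, the complex adopts the high-spin configuration.
Filling d⁶ accordingly: t₂g⁴ eg².
Orbital CFSE = -0.4Δo = -0.4 × 165 = -66 kJ/mol.
High-spin has no excess pairs, so no pairing correction applies.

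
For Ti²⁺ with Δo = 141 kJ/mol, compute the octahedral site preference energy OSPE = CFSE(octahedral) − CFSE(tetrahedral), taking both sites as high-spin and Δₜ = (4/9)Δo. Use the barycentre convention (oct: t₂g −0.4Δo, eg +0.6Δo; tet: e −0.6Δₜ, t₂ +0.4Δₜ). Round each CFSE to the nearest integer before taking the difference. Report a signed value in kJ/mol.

Ti is in group 4, so Ti²⁺ is d² (4 − 2 = 2).
Octahedral (high-spin): t2g^2 e_g^0, CFSE = 2(−0.4) + 0(+0.6) = -0.8Δo = -0.8 × 141 = -113 kJ/mol.
Tetrahedral e^2 t2^0 gives -1.2Δₜ = -1.2 × (4/9) × 141 = -75 kJ/mol.
OSPE = CFSE(oct) − CFSE(tet) = -113 − (-75) = -38 kJ/mol.

-38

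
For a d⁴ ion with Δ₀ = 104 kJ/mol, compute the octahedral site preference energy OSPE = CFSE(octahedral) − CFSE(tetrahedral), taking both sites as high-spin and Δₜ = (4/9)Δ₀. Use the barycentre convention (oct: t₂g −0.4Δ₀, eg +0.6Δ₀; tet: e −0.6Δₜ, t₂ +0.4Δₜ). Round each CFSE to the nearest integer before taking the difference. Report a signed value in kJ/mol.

-44

In an octahedral site d⁴ (HS) is t₂g³ eg¹, giving CFSE(oct) = -0.6Δ₀ = -62 kJ/mol.
In a tetrahedral site the filling is e² t₂²: CFSE(tet) = -0.4Δₜ = -0.4 × (4/9)(104) = -18 kJ/mol.
OSPE = CFSE(oct) − CFSE(tet) = -62 − (-18) = -44 kJ/mol.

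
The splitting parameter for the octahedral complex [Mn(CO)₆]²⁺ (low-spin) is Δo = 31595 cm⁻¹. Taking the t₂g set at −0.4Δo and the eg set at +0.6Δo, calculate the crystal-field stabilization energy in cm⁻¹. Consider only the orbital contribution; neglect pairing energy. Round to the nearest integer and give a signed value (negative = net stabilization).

CO is neutral, so the +2 overall charge sits on Mn: oxidation state +2.
Group 7 minus oxidation state +2 gives a d⁵ configuration for Mn²⁺.
The d⁵ electrons fill as t₂g⁵ eg⁰.
The orbital stabilization is -2.0Δo = -2.0 × 31595 = -63190 cm⁻¹.

-63190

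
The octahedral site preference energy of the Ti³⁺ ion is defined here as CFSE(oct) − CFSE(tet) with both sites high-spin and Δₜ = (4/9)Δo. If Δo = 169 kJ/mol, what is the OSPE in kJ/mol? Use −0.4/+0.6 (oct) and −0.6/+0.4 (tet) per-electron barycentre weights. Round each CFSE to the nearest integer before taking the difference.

Ti³⁺: group 4, so d-count = 4 − 3 = 1.
Octahedral (high-spin): t₂g¹ eg⁰, CFSE = 1(−0.4) + 0(+0.6) = -0.4Δo = -0.4 × 169 = -68 kJ/mol.
In a tetrahedral site the filling is e¹ t₂⁰: CFSE(tet) = -0.6Δₜ = -0.6 × (4/9)(169) = -45 kJ/mol.
OSPE = CFSE(oct) − CFSE(tet) = -68 − (-45) = -23 kJ/mol.

-23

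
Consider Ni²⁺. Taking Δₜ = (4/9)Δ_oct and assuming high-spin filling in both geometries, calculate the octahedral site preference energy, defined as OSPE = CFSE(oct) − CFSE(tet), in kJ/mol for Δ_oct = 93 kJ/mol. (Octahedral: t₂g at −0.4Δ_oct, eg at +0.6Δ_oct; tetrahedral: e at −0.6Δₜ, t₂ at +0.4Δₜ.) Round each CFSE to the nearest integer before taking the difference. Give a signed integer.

-79

Group 10 minus oxidation state +2 gives a d⁸ configuration for Ni²⁺.
Octahedral (high-spin): t₂g⁶ eg², CFSE = 6(−0.4) + 2(+0.6) = -1.2Δ_oct = -1.2 × 93 = -112 kJ/mol.
In a tetrahedral site the filling is e⁴ t₂⁴: CFSE(tet) = -0.8Δₜ = -0.8 × (4/9)(93) = -33 kJ/mol.
Subtracting, OSPE = -112 − (-33) = -79 kJ/mol.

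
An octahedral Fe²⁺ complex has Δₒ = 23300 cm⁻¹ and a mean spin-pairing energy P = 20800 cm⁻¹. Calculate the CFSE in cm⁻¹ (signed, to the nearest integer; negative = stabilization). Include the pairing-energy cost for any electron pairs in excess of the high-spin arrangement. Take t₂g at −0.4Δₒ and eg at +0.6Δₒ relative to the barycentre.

Fe is in group 8, so Fe²⁺ is d⁶ (8 − 2 = 6).
Here Δₒ > P (23300 > 20800), so the low-spin state is favoured.
That gives t₂g⁶ eg⁰.
Orbital CFSE = -2.4Δₒ = -2.4 × 23300 = -55920 cm⁻¹.
Excess pairs vs high-spin: 3 − 1 = 2; pairing cost = +41600 cm⁻¹.
Net CFSE = -55920 + 41600 = -14320 cm⁻¹.

-14320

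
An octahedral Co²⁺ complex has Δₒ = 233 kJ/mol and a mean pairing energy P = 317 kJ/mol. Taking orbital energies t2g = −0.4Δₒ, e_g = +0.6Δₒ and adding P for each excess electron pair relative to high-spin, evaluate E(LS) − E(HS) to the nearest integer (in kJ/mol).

Group 9 minus oxidation state +2 gives a d⁷ configuration for Co²⁺.
High-spin: t2g^5 e_g^2, CFSE = -0.8Δₒ = -186 kJ/mol.
Low-spin: t2g^6 e_g^1, orbital CFSE = -1.8Δₒ = -419 kJ/mol; plus 1 excess pair × P = +317 kJ/mol; total -102 kJ/mol.
E(LS) − E(HS) = -102 − (-186) = 84 kJ/mol.

84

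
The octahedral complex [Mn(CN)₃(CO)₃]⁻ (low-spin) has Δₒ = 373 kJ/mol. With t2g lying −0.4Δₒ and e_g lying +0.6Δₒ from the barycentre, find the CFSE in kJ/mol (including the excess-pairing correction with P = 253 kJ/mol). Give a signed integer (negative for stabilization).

Ligand charges: 3×(-1) from CN⁻ and 3×(+0) from CO sum to -3; with overall charge -1, Mn is +2.
Group 7 minus oxidation state +2 gives a d⁵ configuration for Mn²⁺.
Electron filling gives t2g^5 e_g^0.
CFSE(orbital) = 5×(-0.4Δₒ) + 0×(0.6Δₒ) = -2.0Δₒ; with Δₒ = 373 kJ/mol that is -746 kJ/mol.
Pairing penalty: 2 pairs vs 0 in the high-spin reference → 2 extra × P = 506 kJ/mol.
Net CFSE = -746 + 506 = -240 kJ/mol.

-240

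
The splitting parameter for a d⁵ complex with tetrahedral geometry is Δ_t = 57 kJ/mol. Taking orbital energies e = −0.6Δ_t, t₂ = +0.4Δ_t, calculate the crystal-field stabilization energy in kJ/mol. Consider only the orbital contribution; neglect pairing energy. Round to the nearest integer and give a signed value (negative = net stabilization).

With tetrahedral geometry the complex is necessarily high-spin.
Electron filling gives e² t₂³.
CFSE(orbital) = 2×(-0.6Δ_t) + 3×(0.4Δ_t) = 0.0Δ_t; with Δ_t = 57 kJ/mol that is 0 kJ/mol.

0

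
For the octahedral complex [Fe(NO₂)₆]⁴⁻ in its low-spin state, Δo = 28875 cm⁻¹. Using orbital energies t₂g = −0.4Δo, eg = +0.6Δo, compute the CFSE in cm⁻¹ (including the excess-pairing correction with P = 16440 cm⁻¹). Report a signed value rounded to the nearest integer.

Each NO₂⁻ contributes -1; 6 × (-1) = -6. With overall charge -4, Fe is in the +2 oxidation state.
Fe²⁺: group 8, so d-count = 8 − 2 = 6.
Configuration: t₂g⁶ eg⁰.
CFSE(orbital) = 6×(-0.4Δo) + 0×(0.6Δo) = -2.4Δo; with Δo = 28875 cm⁻¹ that is -69300 cm⁻¹.
Relative to high-spin t₂g⁴ eg² (1 paired), the low-spin configuration has 2 additional pairs, contributing +2 × 16440 = +32880 cm⁻¹.
Overall CFSE = -69300 + 32880 = -36420 cm⁻¹.

-36420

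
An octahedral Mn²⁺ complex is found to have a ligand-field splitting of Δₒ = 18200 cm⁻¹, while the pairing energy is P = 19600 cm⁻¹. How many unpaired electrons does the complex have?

Mn sits in group 7; removing 2 electrons leaves Mn²⁺ with 7 − 2 = 5 d electrons.
Here Δₒ < P (18200 < 19600), so the high-spin state is favoured.
Configuration: t₂g³ eg².
Unpaired electrons: 5.

5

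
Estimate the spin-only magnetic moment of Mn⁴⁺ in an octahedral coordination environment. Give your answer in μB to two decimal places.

3.87 μB

Mn⁴⁺: group 7, so d-count = 7 − 4 = 3.
Configuration: t₂g³ eg⁰ → 3 unpaired electrons.
μ(spin-only) = √[3(3+2)] = √15 ≈ 3.87 μB.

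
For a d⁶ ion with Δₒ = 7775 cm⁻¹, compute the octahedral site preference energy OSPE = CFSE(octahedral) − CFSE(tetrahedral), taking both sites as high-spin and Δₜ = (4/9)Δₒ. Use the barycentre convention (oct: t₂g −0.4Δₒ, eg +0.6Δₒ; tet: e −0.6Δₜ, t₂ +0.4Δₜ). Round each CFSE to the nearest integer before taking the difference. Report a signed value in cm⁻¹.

-1037

Octahedral (high-spin): t₂g⁴ eg², CFSE = 4(−0.4) + 2(+0.6) = -0.4Δₒ = -0.4 × 7775 = -3110 cm⁻¹.
Tetrahedral e³ t₂³ gives -0.6Δₜ = -0.6 × (4/9) × 7775 = -2073 cm⁻¹.
OSPE = CFSE(oct) − CFSE(tet) = -3110 − (-2073) = -1037 cm⁻¹.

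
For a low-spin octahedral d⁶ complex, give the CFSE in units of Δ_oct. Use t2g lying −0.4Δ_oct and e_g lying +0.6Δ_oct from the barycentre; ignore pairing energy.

Configuration: t2g^6 e_g^0.
CFSE = 6(-0.4Δ_oct) + 0(0.6Δ_oct) = -2.4Δ_oct + 0.0Δ_oct = -2.4Δ_oct.

-2.4 Δ_oct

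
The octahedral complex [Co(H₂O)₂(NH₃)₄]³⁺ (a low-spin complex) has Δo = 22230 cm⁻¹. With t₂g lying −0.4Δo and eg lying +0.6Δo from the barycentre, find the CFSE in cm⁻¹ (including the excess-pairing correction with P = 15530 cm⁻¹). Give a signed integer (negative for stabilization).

Ligand charges: 2×(+0) from H₂O and 4×(+0) from NH₃ sum to +0; with overall charge +3, Co is +3.
Group 9 minus oxidation state +3 gives a d⁶ configuration for Co³⁺.
Configuration: t₂g⁶ eg⁰.
The orbital stabilization is -2.4Δo = -2.4 × 22230 = -53352 cm⁻¹.
Relative to high-spin t₂g⁴ eg² (1 paired), the low-spin configuration has 2 additional pairs, contributing +2 × 15530 = +31060 cm⁻¹.
Net CFSE = -53352 + 31060 = -22292 cm⁻¹.

-22292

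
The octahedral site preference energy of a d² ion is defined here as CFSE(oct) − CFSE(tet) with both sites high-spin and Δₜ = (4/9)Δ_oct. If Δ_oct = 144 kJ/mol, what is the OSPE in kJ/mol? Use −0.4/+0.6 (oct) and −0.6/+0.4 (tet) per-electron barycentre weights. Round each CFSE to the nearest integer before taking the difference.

-38

Octahedral (high-spin): t₂g² eg⁰, CFSE = 2(−0.4) + 0(+0.6) = -0.8Δ_oct = -0.8 × 144 = -115 kJ/mol.
In a tetrahedral site the filling is e² t₂⁰: CFSE(tet) = -1.2Δₜ = -1.2 × (4/9)(144) = -77 kJ/mol.
OSPE = -115 − (-77) = -38 kJ/mol.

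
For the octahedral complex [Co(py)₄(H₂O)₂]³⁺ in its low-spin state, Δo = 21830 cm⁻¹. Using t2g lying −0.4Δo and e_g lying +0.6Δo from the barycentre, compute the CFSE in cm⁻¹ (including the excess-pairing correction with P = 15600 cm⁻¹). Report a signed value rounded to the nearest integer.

Ligand charges: 4×(+0) from py and 2×(+0) from H₂O sum to +0; with overall charge +3, Co is +3.
Co sits in group 9; removing 3 electrons leaves Co³⁺ with 9 − 3 = 6 d electrons.
Electron filling gives t2g^6 e_g^0.
Orbital CFSE = 6(-0.4) + 0(0.6) = -2.4Δo = -2.4 × 21830 = -52392 cm⁻¹.
High-spin d⁶ would be t2g^4 e_g^2 with 1 pair; low-spin has 3, so 2 excess pairs cost +2P = +31200 cm⁻¹.
Overall CFSE = -52392 + 31200 = -21192 cm⁻¹.

-21192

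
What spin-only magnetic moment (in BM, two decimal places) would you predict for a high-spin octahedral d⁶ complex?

4.90 BM

Configuration: t2g^4 e_g^2 → 4 unpaired electrons.
μ(spin-only) = √[4(4+2)] = √24 ≈ 4.90 BM.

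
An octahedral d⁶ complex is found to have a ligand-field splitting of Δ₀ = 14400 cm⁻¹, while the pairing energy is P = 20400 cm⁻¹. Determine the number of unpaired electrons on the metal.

4

With Δ₀ < P the complex is high-spin.
Filling d⁶ accordingly: t2g^4 e_g^2.
Unpaired electrons: 4.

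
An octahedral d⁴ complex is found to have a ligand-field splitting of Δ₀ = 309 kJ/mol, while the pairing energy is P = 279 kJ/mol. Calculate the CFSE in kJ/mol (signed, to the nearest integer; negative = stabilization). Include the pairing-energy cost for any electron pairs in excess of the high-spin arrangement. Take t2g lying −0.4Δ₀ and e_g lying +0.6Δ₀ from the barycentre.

-215

Δ₀ > P, so pairing is preferred: the ground state is low-spin.
That gives t2g^4 e_g^0.
Orbital CFSE = -1.6Δ₀ = -1.6 × 309 = -494 kJ/mol.
Excess pairs vs high-spin: 1 − 0 = 1; pairing cost = +279 kJ/mol.
Net CFSE = -494 + 279 = -215 kJ/mol.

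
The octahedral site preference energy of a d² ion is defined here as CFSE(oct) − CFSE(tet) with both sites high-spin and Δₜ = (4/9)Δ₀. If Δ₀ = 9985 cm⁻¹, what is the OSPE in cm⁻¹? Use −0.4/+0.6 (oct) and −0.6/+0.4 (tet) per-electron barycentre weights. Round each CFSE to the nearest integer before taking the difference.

-2663

Octahedral high-spin t₂g² eg⁰: CFSE = -0.8 × 9985 = -7988 cm⁻¹.
Tetrahedral: e² t₂⁰, CFSE = 2(−0.6) + 0(+0.4) = -1.2Δₜ = -1.2 × (4/9) × 9985 = -5325 cm⁻¹.
OSPE = CFSE(oct) − CFSE(tet) = -7988 − (-5325) = -2663 cm⁻¹.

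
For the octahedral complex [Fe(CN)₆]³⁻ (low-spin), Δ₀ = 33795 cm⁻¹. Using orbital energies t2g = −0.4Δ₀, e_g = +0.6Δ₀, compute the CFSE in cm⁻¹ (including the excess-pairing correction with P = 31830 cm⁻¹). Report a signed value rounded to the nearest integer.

-3930

Each CN⁻ contributes -1; 6 × (-1) = -6. With overall charge -3, Fe is in the +3 oxidation state.
Group 8 minus oxidation state +3 gives a d⁵ configuration for Fe³⁺.
Electron filling gives t2g^5 e_g^0.
CFSE(orbital) = 5×(-0.4Δ₀) + 0×(0.6Δ₀) = -2.0Δ₀; with Δ₀ = 33795 cm⁻¹ that is -67590 cm⁻¹.
Relative to high-spin t2g^3 e_g^2 (0 paired), the low-spin configuration has 2 additional pairs, contributing +2 × 31830 = +63660 cm⁻¹.
Combining: -67590 + 63660 = -3930 cm⁻¹.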